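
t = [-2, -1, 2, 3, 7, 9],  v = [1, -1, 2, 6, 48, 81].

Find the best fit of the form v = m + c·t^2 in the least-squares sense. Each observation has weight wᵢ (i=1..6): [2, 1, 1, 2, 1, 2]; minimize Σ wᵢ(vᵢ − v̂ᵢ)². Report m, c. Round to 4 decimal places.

The normal equations are: 9·m + 242·c = 225;  242·m + 15734·c = 15597.
(Σwᵢ·1 = 9, Σwᵢ·t^2 = 242, Σwᵢ·t^2·t^2 = 15734, Σwᵢ·v = 225, Σwᵢ·t^2·v = 15597.)
det = 9·15734 − 242² = 83042.
m = (225·15734 − 242·15597)/83042 = -117162/41521; c = (9·15597 − 242·225)/83042 = 85923/83042.

m = -2.8218, c = 1.0347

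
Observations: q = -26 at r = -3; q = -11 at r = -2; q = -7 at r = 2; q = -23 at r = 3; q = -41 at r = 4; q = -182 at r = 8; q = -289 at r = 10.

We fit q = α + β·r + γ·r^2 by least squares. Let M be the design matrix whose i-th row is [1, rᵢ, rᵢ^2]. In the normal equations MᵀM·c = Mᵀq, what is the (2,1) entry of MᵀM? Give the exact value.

Row 2 ↔ basis r, column 1 ↔ basis 1, so (MᵀM)_{2,1} = Σᵢ r = (-3)·(1) + (-2)·(1) + (2)·(1) + (3)·(1) + (4)·(1) + (8)·(1) + (10)·(1) = 22.

22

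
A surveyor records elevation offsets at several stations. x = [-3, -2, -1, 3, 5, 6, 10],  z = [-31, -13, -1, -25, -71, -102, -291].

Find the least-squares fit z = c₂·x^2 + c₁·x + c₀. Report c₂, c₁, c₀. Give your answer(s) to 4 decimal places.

c₂ = -3.0059, c₁ = 0.8916, c₀ = 0.4340

Setting ∂/∂c₂ … = 0 gives: 12100·c₂ + 1332·c₁ + 184·c₀ = -35104;  1332·c₂ + 184·c₁ + 18·c₀ = -3832;  184·c₂ + 18·c₁ + 7·c₀ = -534.
(Σx^2·x^2 = 12100, Σx^2·x = 1332, Σx^2 = 184, Σx·x = 184, Σx = 18, Σ1 = 7, Σx^2·z = -35104, Σx·z = -3832, Σz = -534.)
Inverting the 3×3 Gram matrix, [c₂, c₁, c₀]ᵀ = [-345397/114906, 34151/38302, 24935/57453]ᵀ.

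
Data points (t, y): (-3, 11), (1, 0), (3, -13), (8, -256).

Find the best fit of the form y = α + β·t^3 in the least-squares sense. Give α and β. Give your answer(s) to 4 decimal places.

α = -0.5526, β = -0.4986

With design matrix A, AᵀA = [[4, 513]; [513, 263603]] and Aᵀy = [-258, -131720]ᵀ.
Determinant 4·263603 − 513² = 791243.
α = ((-258)·263603 − 513·(-131720))/791243 = -437214/791243; β = (4·(-131720) − 513·(-258))/791243 = -394526/791243.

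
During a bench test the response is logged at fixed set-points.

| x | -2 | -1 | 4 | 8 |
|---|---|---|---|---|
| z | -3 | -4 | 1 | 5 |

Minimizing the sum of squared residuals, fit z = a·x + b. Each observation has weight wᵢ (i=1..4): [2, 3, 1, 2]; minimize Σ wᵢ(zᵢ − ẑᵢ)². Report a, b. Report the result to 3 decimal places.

a = 0.892, b = -2.324

Entries of MᵀWM: Σwᵢ·x·x = 155, Σwᵢ·x = 13, Σwᵢ·1 = 8.
And Σwᵢ·x·z = 108, Σwᵢ·z = -7.
Normal equations: [[155, 13]; [13, 8]]·[a, b]ᵀ = [108, -7]ᵀ.
Determinant 155·8 − 13² = 1071.
a = (108·8 − 13·(-7))/1071 = 955/1071; b = (155·(-7) − 13·108)/1071 = -2489/1071.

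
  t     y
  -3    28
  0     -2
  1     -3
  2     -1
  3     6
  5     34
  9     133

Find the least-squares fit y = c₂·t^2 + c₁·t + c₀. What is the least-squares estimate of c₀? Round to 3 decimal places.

c₀ = -1.516

Setting ∂/∂c₂ … = 0 gives: 7365·c₂ + 863·c₁ + 129·c₀ = 11922;  863·c₂ + 129·c₁ + 17·c₀ = 1296;  129·c₂ + 17·c₁ + 7·c₀ = 195.
(Σt^2·t^2 = 7365, Σt^2·t = 863, Σt^2 = 129, Σt·t = 129, Σt = 17, Σ1 = 7, Σt^2·y = 11922, Σt·y = 1296, Σy = 195.)
Solving the 3×3 system (Gaussian elimination) gives c₂ = 974475/473578, c₁ = -1666761/473578, c₀ = -358902/236789.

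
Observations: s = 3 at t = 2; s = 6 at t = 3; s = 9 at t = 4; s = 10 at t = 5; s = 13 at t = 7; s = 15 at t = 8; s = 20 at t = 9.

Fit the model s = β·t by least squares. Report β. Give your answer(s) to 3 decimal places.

Forming AᵀA = [[248]] and Aᵀs = [501]ᵀ gives AᵀA·[β]ᵀ = Aᵀs.
β = 501/248 = 2.02016.

β = 2.020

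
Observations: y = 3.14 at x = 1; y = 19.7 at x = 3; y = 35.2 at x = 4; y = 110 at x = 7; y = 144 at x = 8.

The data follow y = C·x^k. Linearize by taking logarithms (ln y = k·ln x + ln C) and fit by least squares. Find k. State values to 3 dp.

k = 1.844

Let Y = ln y. Fitting Y = k·ln x + ln C by least squares:
Over the data: Σln x = 6.5103, Σ(ln x)² = 11.2394, Σln y = 17.3562, Σln x·ln y = 27.6924.
Normal system: [[11.2394, 6.5103]; [6.5103, 5]]·[k, ln C]ᵀ = [27.6924, 17.3562]ᵀ.
Δ = 11.2394·5 − (6.5103)² = 13.8136; k = (27.6924·5 − 6.5103·17.3562)/13.8136 = 1.84373, ln C = (11.2394·17.3562 − 6.5103·27.6924)/13.8136 = 1.07060.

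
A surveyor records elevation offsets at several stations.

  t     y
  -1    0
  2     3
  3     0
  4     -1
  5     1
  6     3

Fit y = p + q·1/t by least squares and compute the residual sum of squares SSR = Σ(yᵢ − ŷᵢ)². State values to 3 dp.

SSR = 12.456

Setting ∂/∂p … = 0 gives: 6·p + (9/20)·q = 6;  (9/20)·p + (5369/3600)·q = 39/20.
det = 6·(5369/3600) − (9/20)² = 2099/240.
p = (6·(5369/3600) − (9/20)·(39/20))/(2099/240) = 1937/2099; q = (6·(39/20) − (9/20)·6)/(2099/240) = 2160/2099.
Residuals: 223/2099, 3280/2099, -2657/2099, -4576/2099, -270/2099, 4000/2099; SSR = 26146/2099.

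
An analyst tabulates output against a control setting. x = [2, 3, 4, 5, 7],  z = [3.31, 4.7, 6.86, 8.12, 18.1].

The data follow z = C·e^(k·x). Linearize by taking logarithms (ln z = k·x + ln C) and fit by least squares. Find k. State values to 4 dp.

k = 0.3317

Taking logs, ln z = k·x + ln C, so regress ln z on x.
Σx = 21.0000, Σ(x)² = 103.0000, Σln z = 9.6605, Σx·ln z = 45.4824.
Equations: 103.0000·k + 21.0000·ln C = 45.4824;  21.0000·k + 5·ln C = 9.6605.
Slope k = (n·Σx·ln z − Σx·Σln z)/(n·Σ(x)² − (Σx)²) = (5·45.4824 − 21.0000·9.6605)/74.0000 = 0.33166; ln C = (Σln z − k·Σx)/n = 0.53914.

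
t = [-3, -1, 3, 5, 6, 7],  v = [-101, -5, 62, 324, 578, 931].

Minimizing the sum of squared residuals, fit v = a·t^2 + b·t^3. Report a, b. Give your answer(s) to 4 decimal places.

a = -2.1227, b = 3.0206

AᵀA·[a, b]ᵀ = Aᵀv reads: 4485·a + 27707·b = 74171;  27707·a + 181389·b = 489087.
det = 4485·181389 − 27707² = 45851816.
a = (74171·181389 − 27707·489087)/45851816 = -48664995/22925908; b = (4485·489087 − 27707·74171)/45851816 = 69249649/22925908.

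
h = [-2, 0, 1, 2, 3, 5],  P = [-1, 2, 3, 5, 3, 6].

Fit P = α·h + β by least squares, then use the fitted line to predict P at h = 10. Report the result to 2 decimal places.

From the data, Σh·h = 43, Σh = 9, Σ1 = 6.
Moment sums: Σh·P = 54, ΣP = 18.
Normal equations: [[43, 9]; [9, 6]]·[α, β]ᵀ = [54, 18]ᵀ.
Determinant 43·6 − 9² = 177.
α = (54·6 − 9·18)/177 = 54/59; β = (43·18 − 9·54)/177 = 96/59.
At h = 10: P̂ = (54/59)·(10) + (96/59)·(1) = 636/59.

P̂ = 10.78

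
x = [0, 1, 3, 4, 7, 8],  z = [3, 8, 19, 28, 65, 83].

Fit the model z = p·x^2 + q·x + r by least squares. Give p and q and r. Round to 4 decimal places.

The normal system MᵀM·[p, q, r]ᵀ = Mᵀz is [[6835, 947, 139]; [947, 139, 23]; [139, 23, 6]]·[p, q, r]ᵀ = [9124, 1296, 206]ᵀ.
Solving the 3×3 system (Gaussian elimination) gives p = 3451/3666, q = 41993/18330, r = 11436/3055.

p = 0.9414, q = 2.2909, r = 3.7434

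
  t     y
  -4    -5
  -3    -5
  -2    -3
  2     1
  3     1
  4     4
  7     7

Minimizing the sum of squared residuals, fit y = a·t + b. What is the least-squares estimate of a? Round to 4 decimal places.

From the data, Σt·t = 107, Σt = 7, Σ1 = 7.
For Mᵀy: Σt·y = 111, Σy = 0.
MᵀM·[a, b]ᵀ = Mᵀy becomes [[107, 7]; [7, 7]]·[a, b]ᵀ = [111, 0]ᵀ.
det = 107·7 − 7² = 700.
a = (111·7 − 7·0)/700 = 111/100; b = (107·0 − 7·111)/700 = -111/100.

a = 1.1100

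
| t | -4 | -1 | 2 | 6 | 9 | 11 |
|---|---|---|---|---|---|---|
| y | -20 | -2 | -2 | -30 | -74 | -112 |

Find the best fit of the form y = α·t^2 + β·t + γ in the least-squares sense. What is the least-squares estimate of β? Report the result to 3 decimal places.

MᵀM·[α, β, γ]ᵀ = Mᵀy reads: 22771·α + 2219·β + 259·γ = -20956;  2219·α + 259·β + 23·γ = -2000;  259·α + 23·β + 6·γ = -240.
Solving the 3×3 system (Gaussian elimination) gives α = -242945/238308, β = 33883/34044, γ = 543/2837.

β = 0.995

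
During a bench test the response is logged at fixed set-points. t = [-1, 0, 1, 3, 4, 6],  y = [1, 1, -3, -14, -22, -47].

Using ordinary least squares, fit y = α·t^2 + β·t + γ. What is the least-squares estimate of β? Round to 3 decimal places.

The normal system AᵀA·[α, β, γ]ᵀ = Aᵀy is [[1635, 307, 63]; [307, 63, 13]; [63, 13, 6]]·[α, β, γ]ᵀ = [-2172, -416, -84]ᵀ.
Inverting the 3×3 Gram matrix, [α, β, γ]ᵀ = [-229/220, -357/220, 49/110]ᵀ.

β = -1.623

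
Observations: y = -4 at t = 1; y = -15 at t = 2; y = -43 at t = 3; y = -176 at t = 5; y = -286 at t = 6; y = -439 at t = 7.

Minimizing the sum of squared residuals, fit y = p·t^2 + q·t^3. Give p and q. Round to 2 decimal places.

p = -1.97, q = -1.00

AᵀA·[p, q]ᵀ = Aᵀy reads: 4420·p + 27984·q = -36658;  27984·p + 180724·q = -235638.
(Σt^2·t^2 = 4420, Σt^2·t^3 = 27984, Σt^3·t^3 = 180724, Σt^2·y = -36658, Σt^3·y = -235638.)
Eliminating q: 180724·(row 1) − 27984·(row 2) gives 15695824·p = 180724·(-36658) − 27984·(-235638) = -30886600, so p = -3860825/1961978.
Then q = ((-235638) − 27984·(-3860825/1961978))/180724 = -1960311/1961978.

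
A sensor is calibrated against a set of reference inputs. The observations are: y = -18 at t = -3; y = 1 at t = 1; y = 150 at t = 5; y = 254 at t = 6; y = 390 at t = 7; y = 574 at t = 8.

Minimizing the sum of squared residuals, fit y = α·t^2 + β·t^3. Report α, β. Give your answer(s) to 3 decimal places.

With design matrix M, MᵀM = [[8500, 60234]; [60234, 442804]] and Mᵀy = [68579, 501759]ᵀ.
Eliminating β: 442804·(row 1) − 60234·(row 2) gives 135699244·α = 442804·68579 − 60234·501759 = 144103910, so α = 72051955/67849622.
Then β = (501759 − 60234·(72051955/67849622))/442804 = 67082007/67849622.

α = 1.062, β = 0.989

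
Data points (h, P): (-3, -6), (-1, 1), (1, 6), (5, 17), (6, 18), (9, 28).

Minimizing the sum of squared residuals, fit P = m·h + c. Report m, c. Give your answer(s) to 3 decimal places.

From the data, Σh·h = 153, Σh = 17, Σ1 = 6.
Right-hand side: Σh·P = 468, ΣP = 64.
Normal equations: [[153, 17]; [17, 6]]·[m, c]ᵀ = [468, 64]ᵀ.
Determinant 153·6 − 17² = 629.
m = (468·6 − 17·64)/629 = 1720/629; c = (153·64 − 17·468)/629 = 108/37.

m = 2.734, c = 2.919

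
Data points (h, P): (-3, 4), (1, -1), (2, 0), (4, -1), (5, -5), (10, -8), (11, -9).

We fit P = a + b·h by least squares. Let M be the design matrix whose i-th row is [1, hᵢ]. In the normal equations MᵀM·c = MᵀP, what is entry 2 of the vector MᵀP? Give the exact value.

-221

Entry 2 ↔ basis h, so (MᵀP)_{2} = Σᵢ (h)·Pᵢ = (-3)·(4) + (1)·(-1) + (2)·(0) + (4)·(-1) + (5)·(-5) + (10)·(-8) + (11)·(-9) = -221.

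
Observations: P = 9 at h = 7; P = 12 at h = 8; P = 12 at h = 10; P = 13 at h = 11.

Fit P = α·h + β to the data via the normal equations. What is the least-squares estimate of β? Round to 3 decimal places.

β = 4.300

Forming AᵀA = [[334, 36]; [36, 4]] and AᵀP = [422, 46]ᵀ gives AᵀA·[α, β]ᵀ = AᵀP.
Eliminating β: 4·(row 1) − 36·(row 2) gives 40·α = 4·422 − 36·46 = 32, so α = 4/5.
Then β = (46 − 36·(4/5))/4 = 43/10.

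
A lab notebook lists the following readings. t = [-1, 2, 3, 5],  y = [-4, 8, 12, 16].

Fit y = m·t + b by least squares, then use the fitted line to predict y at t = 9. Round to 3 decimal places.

The normal system AᵀA·[m, b]ᵀ = Aᵀy is [[39, 9]; [9, 4]]·[m, b]ᵀ = [136, 32]ᵀ.
Eliminating b: 4·(row 1) − 9·(row 2) gives 75·m = 4·136 − 9·32 = 256, so m = 256/75.
Then b = (32 − 9·(256/75))/4 = 8/25.
At t = 9: ŷ = (256/75)·(9) + (8/25)·(1) = 776/25.

ŷ = 31.040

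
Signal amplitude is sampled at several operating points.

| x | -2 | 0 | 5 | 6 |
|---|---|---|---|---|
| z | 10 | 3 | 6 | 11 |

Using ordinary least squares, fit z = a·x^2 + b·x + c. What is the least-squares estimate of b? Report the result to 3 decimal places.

With design matrix M, MᵀM = [[1937, 333, 65]; [333, 65, 9]; [65, 9, 4]] and Mᵀz = [586, 76, 30]ᵀ.
Row-reducing yields a = 5641/9076, b = -21817/9076, c = 6373/2269.

b = -2.404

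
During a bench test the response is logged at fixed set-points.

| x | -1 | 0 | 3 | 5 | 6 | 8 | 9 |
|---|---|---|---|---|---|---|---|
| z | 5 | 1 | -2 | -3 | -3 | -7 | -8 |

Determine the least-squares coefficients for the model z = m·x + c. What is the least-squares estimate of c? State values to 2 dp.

From the data, Σx·x = 216, Σx = 30, Σ1 = 7.
Right-hand side: Σx·z = -172, Σz = -17.
Δ = 216·7 − 30² = 612.
m = ((-172)·7 − 30·(-17))/612 = -347/306; c = (216·(-17) − 30·(-172))/612 = 124/51.

c = 2.43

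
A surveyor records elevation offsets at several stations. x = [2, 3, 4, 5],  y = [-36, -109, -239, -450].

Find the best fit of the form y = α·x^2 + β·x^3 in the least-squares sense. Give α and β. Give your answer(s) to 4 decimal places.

α = -3.0409, β = -2.9894

Forming AᵀA = [[978, 4424]; [4424, 20514]] and Aᵀy = [-16199, -74777]ᵀ gives AᵀA·[α, β]ᵀ = Aᵀy.
Eliminating β: 20514·(row 1) − 4424·(row 2) gives 490916·α = 20514·(-16199) − 4424·(-74777) = -1492838, so α = -746419/245458.
Then β = ((-74777) − 4424·(-746419/245458))/20514 = -733765/245458.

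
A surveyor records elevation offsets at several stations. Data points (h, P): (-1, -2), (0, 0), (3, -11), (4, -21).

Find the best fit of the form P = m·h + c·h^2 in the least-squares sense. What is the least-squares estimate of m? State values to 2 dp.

From the data, Σh·h = 26, Σh·h^2 = 90, Σh^2·h^2 = 338.
Right-hand side: Σh·P = -115, Σh^2·P = -437.
So AᵀA·[m, c]ᵀ = AᵀP: [[26, 90]; [90, 338]]·[m, c]ᵀ = [-115, -437]ᵀ.
Eliminating c: 338·(row 1) − 90·(row 2) gives 688·m = 338·(-115) − 90·(-437) = 460, so m = 115/172.
Then c = ((-437) − 90·(115/172))/338 = -253/172.

m = 0.67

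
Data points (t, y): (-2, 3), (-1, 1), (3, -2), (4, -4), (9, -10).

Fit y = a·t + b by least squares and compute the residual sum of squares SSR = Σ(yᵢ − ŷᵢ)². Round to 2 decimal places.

SSR = 1.34

From the data, Σt·t = 111, Σt = 13, Σ1 = 5.
For Xᵀy: Σt·y = -119, Σy = -12.
XᵀX·[a, b]ᵀ = Xᵀy becomes [[111, 13]; [13, 5]]·[a, b]ᵀ = [-119, -12]ᵀ.
Δ = 111·5 − 13² = 386.
a = ((-119)·5 − 13·(-12))/386 = -439/386; b = (111·(-12) − 13·(-119))/386 = 215/386.
Residuals: 65/386, -134/193, 165/193, -3/386, -62/193; SSR = 519/386.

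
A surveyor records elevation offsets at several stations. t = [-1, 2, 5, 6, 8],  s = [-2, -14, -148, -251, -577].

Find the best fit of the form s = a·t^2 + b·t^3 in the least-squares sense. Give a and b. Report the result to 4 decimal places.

Sums needed: Σt^2·t^2 = 6034, Σt^2·t^3 = 43700, Σt^3·t^3 = 324490.
And Σt^2·s = -49722, Σt^3·s = -368250.
Eliminating b: 324490·(row 1) − 43700·(row 2) gives 48282660·a = 324490·(-49722) − 43700·(-368250) = -41766780, so a = -696113/804711.
Then b = ((-368250) − 43700·(-696113/804711))/324490 = -819485/804711.

a = -0.8650, b = -1.0184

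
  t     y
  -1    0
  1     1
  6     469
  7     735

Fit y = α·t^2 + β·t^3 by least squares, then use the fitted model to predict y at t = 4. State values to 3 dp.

Forming AᵀA = [[3699, 24583]; [24583, 164307]] and Aᵀy = [52900, 353410]ᵀ gives AᵀA·[α, β]ᵀ = Aᵀy.
Eliminating β: 164307·(row 1) − 24583·(row 2) gives 3447704·α = 164307·52900 − 24583·353410 = 3962270, so α = 152395/132604.
Then β = (353410 − 24583·(152395/132604))/164307 = 3411445/1723852.
At t = 4: ŷ = (152395/132604)·(16) + (3411445/1723852)·(64) = 62507660/430963.

ŷ = 145.042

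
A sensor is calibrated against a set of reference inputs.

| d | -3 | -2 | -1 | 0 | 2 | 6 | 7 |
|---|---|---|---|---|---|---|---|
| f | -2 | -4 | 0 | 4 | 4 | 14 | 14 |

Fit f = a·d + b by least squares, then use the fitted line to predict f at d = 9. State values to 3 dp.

Entries of MᵀM: Σd·d = 103, Σd = 9, Σ1 = 7.
For Mᵀf: Σd·f = 204, Σf = 30.
So MᵀM·[a, b]ᵀ = Mᵀf: [[103, 9]; [9, 7]]·[a, b]ᵀ = [204, 30]ᵀ.
Eliminating b: 7·(row 1) − 9·(row 2) gives 640·a = 7·204 − 9·30 = 1158, so a = 579/320.
Then b = (30 − 9·(579/320))/7 = 627/320.
At d = 9: f̂ = (579/320)·(9) + (627/320)·(1) = 2919/160.

f̂ = 18.244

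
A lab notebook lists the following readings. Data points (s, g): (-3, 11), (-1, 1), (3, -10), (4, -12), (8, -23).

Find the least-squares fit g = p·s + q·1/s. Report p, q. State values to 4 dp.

p = -3.0417, q = 1.0255

Setting ∂/∂p … = 0 gives: 99·p + 5·q = -296;  5·p + (749/576)·q = -111/8.
Eliminating q: (749/576)·(row 1) − 5·(row 2) gives (6639/64)·p = (749/576)·(-296) − 5·(-111/8) = -11359/36, so p = -181744/59751.
Then q = ((-111/8) − 5·(-181744/59751))/(749/576) = 6808/6639.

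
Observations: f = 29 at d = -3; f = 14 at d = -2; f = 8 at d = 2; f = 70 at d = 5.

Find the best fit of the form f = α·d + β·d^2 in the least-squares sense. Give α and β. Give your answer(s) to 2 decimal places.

α = -0.96, β = 2.97

Sums needed: Σd·d = 42, Σd·d^2 = 98, Σd^2·d^2 = 738.
Moment sums: Σd·f = 251, Σd^2·f = 2099.
AᵀA·[α, β]ᵀ = Aᵀf becomes [[42, 98]; [98, 738]]·[α, β]ᵀ = [251, 2099]ᵀ.
det = 42·738 − 98² = 21392.
α = (251·738 − 98·2099)/21392 = -1279/1337; β = (42·2099 − 98·251)/21392 = 1135/382.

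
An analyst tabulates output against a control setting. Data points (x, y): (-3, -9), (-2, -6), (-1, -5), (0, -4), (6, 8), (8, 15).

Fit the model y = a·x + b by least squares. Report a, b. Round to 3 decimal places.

Entries of AᵀA: Σx·x = 114, Σx = 8, Σ1 = 6.
Right-hand side: Σx·y = 212, Σy = -1.
Eliminating b: 6·(row 1) − 8·(row 2) gives 620·a = 6·212 − 8·(-1) = 1280, so a = 64/31.
Then b = ((-1) − 8·(64/31))/6 = -181/62.

a = 2.065, b = -2.919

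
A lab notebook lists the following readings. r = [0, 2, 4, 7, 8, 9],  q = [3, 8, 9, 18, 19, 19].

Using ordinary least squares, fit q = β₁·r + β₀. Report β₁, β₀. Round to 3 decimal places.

The normal equations are: 214·β₁ + 30·β₀ = 501;  30·β₁ + 6·β₀ = 76.
(Σr·r = 214, Σr = 30, Σ1 = 6, Σr·q = 501, Σq = 76.)
Determinant 214·6 − 30² = 384.
β₁ = (501·6 − 30·76)/384 = 121/64; β₀ = (214·76 − 30·501)/384 = 617/192.

β₁ = 1.891, β₀ = 3.214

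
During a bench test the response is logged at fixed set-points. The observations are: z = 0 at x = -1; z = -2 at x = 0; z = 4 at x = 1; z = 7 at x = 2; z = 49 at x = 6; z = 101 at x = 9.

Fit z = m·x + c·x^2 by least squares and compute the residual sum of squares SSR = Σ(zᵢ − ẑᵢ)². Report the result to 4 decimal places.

SSR = 6.7366

Normal-equation sums: Σx·x = 123, Σx·x^2 = 953, Σx^2·x^2 = 7875.
Moment sums: Σx·z = 1221, Σx^2·z = 9977.
MᵀM·[m, c]ᵀ = Mᵀz becomes [[123, 953]; [953, 7875]]·[m, c]ᵀ = [1221, 9977]ᵀ.
det = 123·7875 − 953² = 60416.
m = (1221·7875 − 953·9977)/60416 = 53647/30208; c = (123·9977 − 953·1221)/60416 = 31779/30208.
Residuals: 5467/7552, -2, 17703/15104, -11477/15104, 7133/15104, -2957/15104; SSR = 101749/15104.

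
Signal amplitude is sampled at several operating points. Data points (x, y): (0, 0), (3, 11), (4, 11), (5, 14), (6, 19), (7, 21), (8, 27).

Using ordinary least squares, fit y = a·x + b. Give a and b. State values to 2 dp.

Compute the Gram sums: Σx·x = 199, Σx = 33, Σ1 = 7.
Right-hand side: Σx·y = 624, Σy = 103.
Eliminating b: 7·(row 1) − 33·(row 2) gives 304·a = 7·624 − 33·103 = 969, so a = 51/16.
Then b = (103 − 33·(51/16))/7 = -5/16.

a = 3.19, b = -0.31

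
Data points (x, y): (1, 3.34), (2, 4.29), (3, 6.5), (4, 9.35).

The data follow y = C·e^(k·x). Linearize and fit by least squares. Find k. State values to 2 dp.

Let Y = ln y. Fitting Y = k·x + ln C by least squares:
Sums: Σx = 10.0000, Σ(x)² = 30.0000, Σln y = 6.7694, Σx·ln y = 18.6755.
Normal system: [[30.0000, 10.0000]; [10.0000, 4]]·[k, ln C]ᵀ = [18.6755, 6.7694]ᵀ.
Δ = 30.0000·4 − (10.0000)² = 20.0000; k = (18.6755·4 − 10.0000·6.7694)/20.0000 = 0.35037, ln C = (30.0000·6.7694 − 10.0000·18.6755)/20.0000 = 0.81643.

k = 0.35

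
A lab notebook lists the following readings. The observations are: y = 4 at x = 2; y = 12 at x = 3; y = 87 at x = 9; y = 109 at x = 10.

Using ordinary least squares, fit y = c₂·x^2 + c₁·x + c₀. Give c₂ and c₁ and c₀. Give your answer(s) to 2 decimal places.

c₂ = 1.00, c₁ = 0.90, c₀ = -0.90

Compute the Gram sums: Σx^2·x^2 = 16658, Σx^2·x = 1764, Σx^2 = 194, Σx·x = 194, Σx = 24, Σ1 = 4.
And Σx^2·y = 18071, Σx·y = 1917, Σy = 212.
So AᵀA·[c₂, c₁, c₀]ᵀ = Aᵀy: [[16658, 1764, 194]; [1764, 194, 24]; [194, 24, 4]]·[c₂, c₁, c₀]ᵀ = [18071, 1917, 212]ᵀ.
Row-reducing yields c₂ = 1, c₁ = 9/10, c₀ = -9/10.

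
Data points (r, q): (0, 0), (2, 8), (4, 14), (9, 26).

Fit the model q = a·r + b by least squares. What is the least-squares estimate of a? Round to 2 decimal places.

a = 2.82

Entries of MᵀM: Σr·r = 101, Σr = 15, Σ1 = 4.
For Mᵀq: Σr·q = 306, Σq = 48.
Eliminating b: 4·(row 1) − 15·(row 2) gives 179·a = 4·306 − 15·48 = 504, so a = 504/179.
Then b = (48 − 15·(504/179))/4 = 258/179.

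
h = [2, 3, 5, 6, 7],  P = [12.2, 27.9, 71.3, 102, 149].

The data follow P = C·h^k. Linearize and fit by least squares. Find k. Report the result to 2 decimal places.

k = 1.96

Linearized form: ln P = k·ln h + ln C. From the 5 transformed points,
Over the data: Σln h = 7.1389, Σ(ln h)² = 11.2747, Σln P = 19.7259, Σln h·ln P = 30.2821.
Normal system: [[11.2747, 7.1389]; [7.1389, 5]]·[k, ln C]ᵀ = [30.2821, 19.7259]ᵀ.
Solving (det = 5.4099): k = 1.95755, ln C = 1.15024.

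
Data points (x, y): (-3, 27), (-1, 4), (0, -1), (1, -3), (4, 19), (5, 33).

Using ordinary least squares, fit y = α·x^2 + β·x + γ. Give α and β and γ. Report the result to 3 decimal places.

Sums needed: Σx^2·x^2 = 964, Σx^2·x = 162, Σx^2 = 52, Σx·x = 52, Σx = 6, Σ1 = 6.
Moment sums: Σx^2·y = 1373, Σx·y = 153, Σy = 79.
AᵀA·[α, β, γ]ᵀ = Aᵀy becomes [[964, 162, 52]; [162, 52, 6]; [52, 6, 6]]·[α, β, γ]ᵀ = [1373, 153, 79]ᵀ.
Inverting the 3×3 Gram matrix, [α, β, γ]ᵀ = [7057/3454, -1029/314, -2182/1727]ᵀ.

α = 2.043, β = -3.277, γ = -1.263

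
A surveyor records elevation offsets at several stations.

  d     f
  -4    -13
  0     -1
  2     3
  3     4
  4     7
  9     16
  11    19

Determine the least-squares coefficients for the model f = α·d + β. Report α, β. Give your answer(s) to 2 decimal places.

α = 2.07, β = -2.38

Entries of AᵀA: Σd·d = 247, Σd = 25, Σ1 = 7.
Moment sums: Σd·f = 451, Σf = 35.
AᵀA·[α, β]ᵀ = Aᵀf becomes [[247, 25]; [25, 7]]·[α, β]ᵀ = [451, 35]ᵀ.
Eliminating β: 7·(row 1) − 25·(row 2) gives 1104·α = 7·451 − 25·35 = 2282, so α = 1141/552.
Then β = (35 − 25·(1141/552))/7 = -1315/552.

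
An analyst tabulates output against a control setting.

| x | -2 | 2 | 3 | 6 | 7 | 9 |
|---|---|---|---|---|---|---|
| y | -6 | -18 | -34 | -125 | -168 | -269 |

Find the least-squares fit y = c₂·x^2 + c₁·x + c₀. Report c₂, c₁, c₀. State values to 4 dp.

Setting ∂/∂c₂ … = 0 gives: 10371·c₂ + 1315·c₁ + 183·c₀ = -34923;  1315·c₂ + 183·c₁ + 25·c₀ = -4473;  183·c₂ + 25·c₁ + 6·c₀ = -620.
Row-reducing yields c₂ = -163738/54237, c₁ = -50844/18079, c₀ = 25069/54237.

c₂ = -3.0189, c₁ = -2.8123, c₀ = 0.4622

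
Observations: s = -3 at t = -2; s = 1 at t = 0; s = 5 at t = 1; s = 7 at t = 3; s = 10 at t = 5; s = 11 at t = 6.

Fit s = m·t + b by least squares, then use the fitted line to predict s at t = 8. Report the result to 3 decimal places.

MᵀM·[m, b]ᵀ = Mᵀs reads: 75·m + 13·b = 148;  13·m + 6·b = 31.
(Σt·t = 75, Σt = 13, Σ1 = 6, Σt·s = 148, Σs = 31.)
det = 75·6 − 13² = 281.
m = (148·6 − 13·31)/281 = 485/281; b = (75·31 − 13·148)/281 = 401/281.
At t = 8: ŝ = (485/281)·(8) + (401/281)·(1) = 4281/281.

ŝ = 15.235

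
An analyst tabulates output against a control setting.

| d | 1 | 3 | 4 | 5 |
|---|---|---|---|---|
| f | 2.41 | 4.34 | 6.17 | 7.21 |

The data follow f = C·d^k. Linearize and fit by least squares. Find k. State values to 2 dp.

Let Y = ln f. Fitting Y = k·ln d + ln C by least squares:
XᵀX = [[5.7191, 4.0943]; [4.0943, 4]], rhs = [7.3147, 6.1427]ᵀ  (here Σln d = 4.0943, Σ(ln d)² = 5.7191, Σln f = 6.1427, Σln d·ln f = 7.3147).
Solving (det = 6.1125): k = 0.67213, ln C = 0.84768.

k = 0.67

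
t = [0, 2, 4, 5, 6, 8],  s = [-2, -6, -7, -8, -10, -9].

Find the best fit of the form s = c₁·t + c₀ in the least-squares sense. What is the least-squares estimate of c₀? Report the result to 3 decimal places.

Sums needed: Σt·t = 145, Σt = 25, Σ1 = 6.
Right-hand side: Σt·s = -212, Σs = -42.
So AᵀA·[c₁, c₀]ᵀ = Aᵀs: [[145, 25]; [25, 6]]·[c₁, c₀]ᵀ = [-212, -42]ᵀ.
Determinant 145·6 − 25² = 245.
c₁ = ((-212)·6 − 25·(-42))/245 = -222/245; c₀ = (145·(-42) − 25·(-212))/245 = -158/49.

c₀ = -3.224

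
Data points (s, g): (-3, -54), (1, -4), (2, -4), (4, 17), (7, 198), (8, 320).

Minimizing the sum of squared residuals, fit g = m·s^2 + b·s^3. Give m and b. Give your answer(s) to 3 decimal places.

m = -2.944, b = 0.995

The normal equations are: 6851·m + 50389·b = 29948;  50389·m + 384683·b = 234264.
(Σs^2·s^2 = 6851, Σs^2·s^3 = 50389, Σs^3·s^3 = 384683, Σs^2·g = 29948, Σs^3·g = 234264.)
det = 6851·384683 − 50389² = 96411912.
m = (29948·384683 − 50389·234264)/96411912 = -70960553/24102978; b = (6851·234264 − 50389·29948)/96411912 = 23973223/24102978.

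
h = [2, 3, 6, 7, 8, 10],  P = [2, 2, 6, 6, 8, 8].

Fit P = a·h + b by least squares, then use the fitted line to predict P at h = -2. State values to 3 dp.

P̂ = -1.623

Entries of XᵀX: Σh·h = 262, Σh = 36, Σ1 = 6.
Right-hand side: Σh·P = 232, ΣP = 32.
XᵀX·[a, b]ᵀ = XᵀP becomes [[262, 36]; [36, 6]]·[a, b]ᵀ = [232, 32]ᵀ.
det = 262·6 − 36² = 276.
a = (232·6 − 36·32)/276 = 20/23; b = (262·32 − 36·232)/276 = 8/69.
At h = -2: P̂ = (20/23)·(-2) + (8/69)·(1) = -112/69.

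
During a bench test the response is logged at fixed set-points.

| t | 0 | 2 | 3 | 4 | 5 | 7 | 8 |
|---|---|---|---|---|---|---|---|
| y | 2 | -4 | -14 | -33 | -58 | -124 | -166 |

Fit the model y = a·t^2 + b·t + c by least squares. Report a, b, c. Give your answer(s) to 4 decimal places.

a = -3.0599, b = 3.4432, c = 2.0219

Sums needed: Σt^2·t^2 = 7475, Σt^2·t = 1079, Σt^2 = 167, Σt·t = 167, Σt = 29, Σ1 = 7.
Moment sums: Σt^2·y = -18820, Σt·y = -2668, Σy = -397.
Normal equations: [[7475, 1079, 167]; [1079, 167, 29]; [167, 29, 7]]·[a, b, c]ᵀ = [-18820, -2668, -397]ᵀ.
Inverting the 3×3 Gram matrix, [a, b, c]ᵀ = [-48879/15974, 55001/15974, 2307/1141]ᵀ.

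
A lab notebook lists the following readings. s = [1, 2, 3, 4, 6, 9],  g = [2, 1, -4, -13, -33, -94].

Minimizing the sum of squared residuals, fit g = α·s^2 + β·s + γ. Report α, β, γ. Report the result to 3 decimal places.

Normal-equation sums: Σs^2·s^2 = 8211, Σs^2·s = 1045, Σs^2 = 147, Σs·s = 147, Σs = 25, Σ1 = 6.
Moment sums: Σs^2·g = -9040, Σs·g = -1104, Σg = -141.
Normal equations: [[8211, 1045, 147]; [1045, 147, 25]; [147, 25, 6]]·[α, β, γ]ᵀ = [-9040, -1104, -141]ᵀ.
Solving the 3×3 system (Gaussian elimination) gives α = -23789/15576, β = 17461/5192, γ = -367/3894.

α = -1.527, β = 3.363, γ = -0.094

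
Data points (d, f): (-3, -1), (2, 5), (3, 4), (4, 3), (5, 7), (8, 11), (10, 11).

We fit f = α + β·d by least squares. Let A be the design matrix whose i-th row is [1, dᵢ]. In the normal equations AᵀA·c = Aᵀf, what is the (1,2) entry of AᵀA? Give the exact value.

Row 1 ↔ basis 1, column 2 ↔ basis d, so (AᵀA)_{1,2} = Σᵢ d = (1)·(-3) + (1)·(2) + (1)·(3) + (1)·(4) + (1)·(5) + (1)·(8) + (1)·(10) = 29.

29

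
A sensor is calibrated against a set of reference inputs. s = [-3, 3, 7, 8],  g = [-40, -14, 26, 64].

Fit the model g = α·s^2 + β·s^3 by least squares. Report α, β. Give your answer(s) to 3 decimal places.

α = -2.952, β = 0.495

Compute the Gram sums: Σs^2·s^2 = 6659, Σs^2·s^3 = 49575, Σs^3·s^3 = 381251.
Moment sums: Σs^2·g = 4884, Σs^3·g = 42388.
Normal equations: [[6659, 49575]; [49575, 381251]]·[α, β]ᵀ = [4884, 42388]ᵀ.
Eliminating β: 381251·(row 1) − 49575·(row 2) gives 81069784·α = 381251·4884 − 49575·42388 = -239355216, so α = -29919402/10133723.
Then β = (42388 − 49575·(-29919402/10133723))/381251 = 5017174/10133723.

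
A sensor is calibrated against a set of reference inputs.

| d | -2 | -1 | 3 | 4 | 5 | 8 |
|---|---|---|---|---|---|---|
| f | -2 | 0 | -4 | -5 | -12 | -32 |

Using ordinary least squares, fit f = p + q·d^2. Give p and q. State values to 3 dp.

p = 0.924, q = -0.509

Forming MᵀM = [[6, 119]; [119, 5075]] and Mᵀf = [-55, -2472]ᵀ gives MᵀM·[p, q]ᵀ = Mᵀf.
Eliminating q: 5075·(row 1) − 119·(row 2) gives 16289·p = 5075·(-55) − 119·(-2472) = 15043, so p = 2149/2327.
Then q = ((-2472) − 119·(2149/2327))/5075 = -8287/16289.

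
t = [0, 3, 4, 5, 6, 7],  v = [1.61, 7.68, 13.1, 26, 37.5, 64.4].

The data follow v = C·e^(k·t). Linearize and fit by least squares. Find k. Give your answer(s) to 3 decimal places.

With ln vᵢ as the transformed response and tᵢ as the regressor:
Σt = 25.0000, Σ(t)² = 135.0000, Σln v = 16.1350, Σt·ln v = 83.5986.
Equations: 135.0000·k + 25.0000·ln C = 83.5986;  25.0000·k + 6·ln C = 16.1350.
Slope k = (n·Σt·ln v − Σt·Σln v)/(n·Σ(t)² − (Σt)²) = (6·83.5986 − 25.0000·16.1350)/185.0000 = 0.53090; ln C = (Σln v − k·Σt)/n = 0.47709.

k = 0.531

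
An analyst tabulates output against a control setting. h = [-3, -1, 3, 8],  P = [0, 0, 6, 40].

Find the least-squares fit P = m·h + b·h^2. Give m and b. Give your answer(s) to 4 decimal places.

m = 1.1235, b = 0.4790

Compute the Gram sums: Σh·h = 83, Σh·h^2 = 511, Σh^2·h^2 = 4259.
Right-hand side: Σh·P = 338, Σh^2·P = 2614.
Normal equations: [[83, 511]; [511, 4259]]·[m, b]ᵀ = [338, 2614]ᵀ.
Determinant 83·4259 − 511² = 92376.
m = (338·4259 − 511·2614)/92376 = 2883/2566; b = (83·2614 − 511·338)/92376 = 1229/2566.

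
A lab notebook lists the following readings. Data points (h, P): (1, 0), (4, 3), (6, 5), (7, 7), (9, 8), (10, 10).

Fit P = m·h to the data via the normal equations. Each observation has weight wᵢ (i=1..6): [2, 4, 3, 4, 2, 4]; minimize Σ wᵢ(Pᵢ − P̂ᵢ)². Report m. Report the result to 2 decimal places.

The normal equations are: 932·m = 878.
Hence m = 878 / 932 ≈ 0.94206.

m = 0.94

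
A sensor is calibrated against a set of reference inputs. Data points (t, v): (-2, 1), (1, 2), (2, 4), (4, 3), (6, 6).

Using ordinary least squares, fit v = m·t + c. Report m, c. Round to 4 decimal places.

m = 0.5652, c = 1.9565

Entries of AᵀA: Σt·t = 61, Σt = 11, Σ1 = 5.
And Σt·v = 56, Σv = 16.
Determinant 61·5 − 11² = 184.
m = (56·5 − 11·16)/184 = 13/23; c = (61·16 − 11·56)/184 = 45/23.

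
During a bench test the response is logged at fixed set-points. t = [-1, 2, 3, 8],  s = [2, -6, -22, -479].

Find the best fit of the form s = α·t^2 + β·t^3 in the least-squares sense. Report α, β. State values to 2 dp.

α = 0.57, β = -1.01

Setting ∂/∂α … = 0 gives: 4194·α + 33042·β = -30876;  33042·α + 262938·β = -245892.
(Σt^2·t^2 = 4194, Σt^2·t^3 = 33042, Σt^3·t^3 = 262938, Σt^2·s = -30876, Σt^3·s = -245892.)
Eliminating β: 262938·(row 1) − 33042·(row 2) gives 10988208·α = 262938·(-30876) − 33042·(-245892) = 6289776, so α = 43679/76307.
Then β = ((-245892) − 33042·(43679/76307))/262938 = -76849/76307.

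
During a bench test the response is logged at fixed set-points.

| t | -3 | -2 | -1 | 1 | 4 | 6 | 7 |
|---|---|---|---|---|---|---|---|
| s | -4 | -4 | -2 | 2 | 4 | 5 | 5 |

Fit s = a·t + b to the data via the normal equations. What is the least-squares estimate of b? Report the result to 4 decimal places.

With design matrix X, XᵀX = [[116, 12]; [12, 7]] and Xᵀs = [105, 6]ᵀ.
Δ = 116·7 − 12² = 668.
a = (105·7 − 12·6)/668 = 663/668; b = (116·6 − 12·105)/668 = -141/167.

b = -0.8443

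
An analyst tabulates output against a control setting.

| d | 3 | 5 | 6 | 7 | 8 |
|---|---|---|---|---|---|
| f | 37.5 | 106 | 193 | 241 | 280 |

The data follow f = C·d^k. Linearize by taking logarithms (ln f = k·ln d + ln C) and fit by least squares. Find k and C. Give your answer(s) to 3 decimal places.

Let Y = ln f. Fitting Y = k·ln d + ln C by least squares:
Σln d = 8.5252, Σ(ln d)² = 15.1183, Σln f = 24.6701, Σln d·ln f = 43.3069.
Normal system: [[15.1183, 8.5252]; [8.5252, 5]]·[k, ln C]ᵀ = [43.3069, 24.6701]ᵀ.
Solving (det = 2.9130): k = 2.13459, ln C = 1.29447, so C = exp(1.29447) = 3.64907.

k = 2.135, C = 3.649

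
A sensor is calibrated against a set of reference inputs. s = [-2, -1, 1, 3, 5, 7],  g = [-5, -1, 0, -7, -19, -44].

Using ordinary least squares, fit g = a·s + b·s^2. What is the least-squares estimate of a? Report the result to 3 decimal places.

Compute the Gram sums: Σs·s = 89, Σs·s^2 = 487, Σs^2·s^2 = 3125.
For Mᵀg: Σs·g = -413, Σs^2·g = -2715.
Determinant 89·3125 − 487² = 40956.
a = ((-413)·3125 − 487·(-2715))/40956 = 7895/10239; b = (89·(-2715) − 487·(-413))/40956 = -10126/10239.

a = 0.771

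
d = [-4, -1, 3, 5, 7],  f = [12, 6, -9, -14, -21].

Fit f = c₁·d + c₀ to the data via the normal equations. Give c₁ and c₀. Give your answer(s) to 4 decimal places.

c₁ = -3.0750, c₀ = 0.9500

Forming XᵀX = [[100, 10]; [10, 5]] and Xᵀf = [-298, -26]ᵀ gives XᵀX·[c₁, c₀]ᵀ = Xᵀf.
Δ = 100·5 − 10² = 400.
c₁ = ((-298)·5 − 10·(-26))/400 = -123/40; c₀ = (100·(-26) − 10·(-298))/400 = 19/20.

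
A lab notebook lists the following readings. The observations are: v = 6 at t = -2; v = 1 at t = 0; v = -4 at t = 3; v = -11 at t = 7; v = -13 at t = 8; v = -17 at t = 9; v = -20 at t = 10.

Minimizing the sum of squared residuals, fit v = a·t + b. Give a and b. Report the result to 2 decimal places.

The normal system XᵀX·[a, b]ᵀ = Xᵀv is [[307, 35]; [35, 7]]·[a, b]ᵀ = [-558, -58]ᵀ.
det = 307·7 − 35² = 924.
a = ((-558)·7 − 35·(-58))/924 = -67/33; b = (307·(-58) − 35·(-558))/924 = 431/231.

a = -2.03, b = 1.87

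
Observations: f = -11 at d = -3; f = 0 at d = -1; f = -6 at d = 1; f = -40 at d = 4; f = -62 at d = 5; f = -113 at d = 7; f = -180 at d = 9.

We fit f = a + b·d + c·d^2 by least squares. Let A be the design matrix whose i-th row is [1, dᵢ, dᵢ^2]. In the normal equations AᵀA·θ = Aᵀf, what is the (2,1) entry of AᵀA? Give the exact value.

Row 2 ↔ basis d, column 1 ↔ basis 1, so (AᵀA)_{2,1} = Σᵢ d = (-3)·(1) + (-1)·(1) + (1)·(1) + (4)·(1) + (5)·(1) + (7)·(1) + (9)·(1) = 22.

22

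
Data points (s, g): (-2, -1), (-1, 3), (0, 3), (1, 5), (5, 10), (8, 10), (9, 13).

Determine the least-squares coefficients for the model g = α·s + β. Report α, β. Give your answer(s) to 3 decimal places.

With design matrix A, AᵀA = [[176, 20]; [20, 7]] and Aᵀg = [251, 43]ᵀ.
Determinant 176·7 − 20² = 832.
α = (251·7 − 20·43)/832 = 69/64; β = (176·43 − 20·251)/832 = 49/16.

α = 1.078, β = 3.063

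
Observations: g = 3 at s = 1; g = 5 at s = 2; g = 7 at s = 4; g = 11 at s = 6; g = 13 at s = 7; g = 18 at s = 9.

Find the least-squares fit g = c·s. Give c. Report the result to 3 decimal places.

With design matrix A, AᵀA = [[187]] and Aᵀg = [360]ᵀ.
c = 360/187 = 1.92513.

c = 1.925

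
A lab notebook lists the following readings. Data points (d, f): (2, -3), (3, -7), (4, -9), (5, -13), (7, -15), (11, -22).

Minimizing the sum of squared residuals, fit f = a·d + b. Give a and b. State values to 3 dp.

Forming XᵀX = [[224, 32]; [32, 6]] and Xᵀf = [-475, -69]ᵀ gives XᵀX·[a, b]ᵀ = Xᵀf.
Eliminating b: 6·(row 1) − 32·(row 2) gives 320·a = 6·(-475) − 32·(-69) = -642, so a = -321/160.
Then b = ((-69) − 32·(-321/160))/6 = -4/5.

a = -2.006, b = -0.800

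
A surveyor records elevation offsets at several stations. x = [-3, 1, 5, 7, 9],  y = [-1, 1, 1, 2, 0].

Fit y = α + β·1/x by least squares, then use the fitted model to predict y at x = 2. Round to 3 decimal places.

ŷ = 0.939

From the data, Σ1 = 5, Σ1/x = 353/315, Σ1/x·1/x = 117469/99225.
Moment sums: Σy = 3, Σ1/x·y = 191/105.
Normal equations: [[5, 353/315]; [353/315, 117469/99225]]·[α, β]ᵀ = [3, 191/105]ᵀ.
det = 5·(117469/99225) − (353/315)² = 462736/99225.
α = (3·(117469/99225) − (353/315)·(191/105))/(462736/99225) = 75069/231368; β = (5·(191/105) − (353/315)·3)/(462736/99225) = 284445/231368.
At x = 2: ŷ = (75069/231368)·(1) + (284445/231368)·(1/2) = 434583/462736.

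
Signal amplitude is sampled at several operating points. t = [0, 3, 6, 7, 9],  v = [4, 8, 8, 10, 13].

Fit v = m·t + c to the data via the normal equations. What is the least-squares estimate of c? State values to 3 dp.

The normal system AᵀA·[m, c]ᵀ = Aᵀv is [[175, 25]; [25, 5]]·[m, c]ᵀ = [259, 43]ᵀ.
Eliminating c: 5·(row 1) − 25·(row 2) gives 250·m = 5·259 − 25·43 = 220, so m = 22/25.
Then c = (43 − 25·(22/25))/5 = 21/5.

c = 4.200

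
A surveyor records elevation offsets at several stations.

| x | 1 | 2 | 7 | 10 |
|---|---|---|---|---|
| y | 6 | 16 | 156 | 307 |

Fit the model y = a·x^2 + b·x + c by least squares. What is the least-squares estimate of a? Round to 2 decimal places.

Compute the Gram sums: Σx^2·x^2 = 12418, Σx^2·x = 1352, Σx^2 = 154, Σx·x = 154, Σx = 20, Σ1 = 4.
And Σx^2·y = 38414, Σx·y = 4200, Σy = 485.
AᵀA·[a, b, c]ᵀ = Aᵀy becomes [[12418, 1352, 154]; [1352, 154, 20]; [154, 20, 4]]·[a, b, c]ᵀ = [38414, 4200, 485]ᵀ.
Inverting the 3×3 Gram matrix, [a, b, c]ᵀ = [10997/3894, 1579/649, 1393/3894]ᵀ.

a = 2.82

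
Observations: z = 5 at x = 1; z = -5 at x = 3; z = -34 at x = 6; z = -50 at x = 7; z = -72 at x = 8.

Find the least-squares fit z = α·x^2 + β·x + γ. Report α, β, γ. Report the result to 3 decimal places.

From the data, Σx^2·x^2 = 7875, Σx^2·x = 1099, Σx^2 = 159, Σx·x = 159, Σx = 25, Σ1 = 5.
Right-hand side: Σx^2·z = -8322, Σx·z = -1140, Σz = -156.
So AᵀA·[α, β, γ]ᵀ = Aᵀz: [[7875, 1099, 159]; [1099, 159, 25]; [159, 25, 5]]·[α, β, γ]ᵀ = [-8322, -1140, -156]ᵀ.
Row-reducing yields α = -6051/4279, β = 8796/4279, γ = 14937/4279.

α = -1.414, β = 2.056, γ = 3.491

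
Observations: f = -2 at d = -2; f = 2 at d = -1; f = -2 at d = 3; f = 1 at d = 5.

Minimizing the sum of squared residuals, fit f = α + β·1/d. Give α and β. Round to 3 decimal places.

α = -0.604, β = -1.463

Entries of MᵀM: Σ1 = 4, Σ1/d = -29/30, Σ1/d·1/d = 1261/900.
And Σf = -1, Σ1/d·f = -22/15.
MᵀM·[α, β]ᵀ = Mᵀf becomes [[4, -29/30]; [-29/30, 1261/900]]·[α, β]ᵀ = [-1, -22/15]ᵀ.
det = 4·(1261/900) − (-29/30)² = 467/100.
α = ((-1)·(1261/900) − (-29/30)·(-22/15))/(467/100) = -2537/4203; β = (4·(-22/15) − (-29/30)·(-1))/(467/100) = -2050/1401.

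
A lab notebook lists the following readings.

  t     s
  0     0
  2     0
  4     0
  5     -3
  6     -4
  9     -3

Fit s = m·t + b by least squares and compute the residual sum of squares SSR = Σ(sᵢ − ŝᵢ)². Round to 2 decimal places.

Setting ∂/∂m … = 0 gives: 162·m + 26·b = -66;  26·m + 6·b = -10.
(Σt·t = 162, Σt = 26, Σ1 = 6, Σt·s = -66, Σs = -10.)
Eliminating b: 6·(row 1) − 26·(row 2) gives 296·m = 6·(-66) − 26·(-10) = -136, so m = -17/37.
Then b = ((-10) − 26·(-17/37))/6 = 12/37.
Residuals: -12/37, 22/37, 56/37, -38/37, -58/37, 30/37; SSR = 256/37.

SSR = 6.92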